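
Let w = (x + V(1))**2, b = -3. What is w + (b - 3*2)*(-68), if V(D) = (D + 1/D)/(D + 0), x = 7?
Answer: 693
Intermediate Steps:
V(D) = (D + 1/D)/D
w = 81 (w = (7 + (1 + 1**(-2)))**2 = (7 + (1 + 1))**2 = (7 + 2)**2 = 9**2 = 81)
w + (b - 3*2)*(-68) = 81 + (-3 - 3*2)*(-68) = 81 + (-3 - 6)*(-68) = 81 - 9*(-68) = 81 + 612 = 693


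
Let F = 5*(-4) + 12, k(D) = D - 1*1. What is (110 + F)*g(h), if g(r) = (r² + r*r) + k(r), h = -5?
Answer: 4488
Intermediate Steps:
k(D) = -1 + D (k(D) = D - 1 = -1 + D)
g(r) = -1 + r + 2*r² (g(r) = (r² + r*r) + (-1 + r) = (r² + r²) + (-1 + r) = 2*r² + (-1 + r) = -1 + r + 2*r²)
F = -8 (F = -20 + 12 = -8)
(110 + F)*g(h) = (110 - 8)*(-1 - 5 + 2*(-5)²) = 102*(-1 - 5 + 2*25) = 102*(-1 - 5 + 50) = 102*44 = 4488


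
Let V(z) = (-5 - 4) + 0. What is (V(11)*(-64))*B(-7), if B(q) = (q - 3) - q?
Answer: -1728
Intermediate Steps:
B(q) = -3 (B(q) = (-3 + q) - q = -3)
V(z) = -9 (V(z) = -9 + 0 = -9)
(V(11)*(-64))*B(-7) = -9*(-64)*(-3) = 576*(-3) = -1728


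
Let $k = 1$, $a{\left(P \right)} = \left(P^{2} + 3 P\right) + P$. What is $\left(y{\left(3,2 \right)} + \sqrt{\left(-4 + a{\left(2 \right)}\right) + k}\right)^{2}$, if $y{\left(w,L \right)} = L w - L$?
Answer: $49$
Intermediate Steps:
$a{\left(P \right)} = P^{2} + 4 P$
$y{\left(w,L \right)} = - L + L w$
$\left(y{\left(3,2 \right)} + \sqrt{\left(-4 + a{\left(2 \right)}\right) + k}\right)^{2} = \left(2 \left(-1 + 3\right) + \sqrt{\left(-4 + 2 \left(4 + 2\right)\right) + 1}\right)^{2} = \left(2 \cdot 2 + \sqrt{\left(-4 + 2 \cdot 6\right) + 1}\right)^{2} = \left(4 + \sqrt{\left(-4 + 12\right) + 1}\right)^{2} = \left(4 + \sqrt{8 + 1}\right)^{2} = \left(4 + \sqrt{9}\right)^{2} = \left(4 + 3\right)^{2} = 7^{2} = 49$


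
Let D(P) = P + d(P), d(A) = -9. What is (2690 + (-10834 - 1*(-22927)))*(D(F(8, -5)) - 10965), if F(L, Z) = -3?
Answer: -162272991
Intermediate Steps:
D(P) = -9 + P (D(P) = P - 9 = -9 + P)
(2690 + (-10834 - 1*(-22927)))*(D(F(8, -5)) - 10965) = (2690 + (-10834 - 1*(-22927)))*((-9 - 3) - 10965) = (2690 + (-10834 + 22927))*(-12 - 10965) = (2690 + 12093)*(-10977) = 14783*(-10977) = -162272991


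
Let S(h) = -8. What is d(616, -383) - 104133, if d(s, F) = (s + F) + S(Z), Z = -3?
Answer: -103908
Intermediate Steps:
d(s, F) = -8 + F + s (d(s, F) = (s + F) - 8 = (F + s) - 8 = -8 + F + s)
d(616, -383) - 104133 = (-8 - 383 + 616) - 104133 = 225 - 104133 = -103908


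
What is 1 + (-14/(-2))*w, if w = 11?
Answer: 78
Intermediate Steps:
1 + (-14/(-2))*w = 1 - 14/(-2)*11 = 1 - 14*(-½)*11 = 1 + 7*11 = 1 + 77 = 78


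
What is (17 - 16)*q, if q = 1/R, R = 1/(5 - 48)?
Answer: -43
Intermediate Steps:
R = -1/43 (R = 1/(-43) = -1/43 ≈ -0.023256)
q = -43 (q = 1/(-1/43) = -43)
(17 - 16)*q = (17 - 16)*(-43) = 1*(-43) = -43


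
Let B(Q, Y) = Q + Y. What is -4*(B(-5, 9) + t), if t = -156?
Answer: 608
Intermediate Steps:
-4*(B(-5, 9) + t) = -4*((-5 + 9) - 156) = -4*(4 - 156) = -4*(-152) = 608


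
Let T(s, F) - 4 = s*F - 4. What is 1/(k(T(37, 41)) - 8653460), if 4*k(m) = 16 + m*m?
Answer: -4/32312535 ≈ -1.2379e-7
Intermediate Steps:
T(s, F) = F*s (T(s, F) = 4 + (s*F - 4) = 4 + (F*s - 4) = 4 + (-4 + F*s) = F*s)
k(m) = 4 + m²/4 (k(m) = (16 + m*m)/4 = (16 + m²)/4 = 4 + m²/4)
1/(k(T(37, 41)) - 8653460) = 1/((4 + (41*37)²/4) - 8653460) = 1/((4 + (¼)*1517²) - 8653460) = 1/((4 + (¼)*2301289) - 8653460) = 1/((4 + 2301289/4) - 8653460) = 1/(2301305/4 - 8653460) = 1/(-32312535/4) = -4/32312535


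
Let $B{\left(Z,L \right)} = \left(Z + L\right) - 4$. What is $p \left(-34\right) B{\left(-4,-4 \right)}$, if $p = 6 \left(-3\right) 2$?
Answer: $-14688$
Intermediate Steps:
$B{\left(Z,L \right)} = -4 + L + Z$ ($B{\left(Z,L \right)} = \left(L + Z\right) - 4 = -4 + L + Z$)
$p = -36$ ($p = \left(-18\right) 2 = -36$)
$p \left(-34\right) B{\left(-4,-4 \right)} = \left(-36\right) \left(-34\right) \left(-4 - 4 - 4\right) = 1224 \left(-12\right) = -14688$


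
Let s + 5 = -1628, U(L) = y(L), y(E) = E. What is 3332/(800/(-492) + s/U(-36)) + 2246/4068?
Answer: 10075770107/131300802 ≈ 76.738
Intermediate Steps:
U(L) = L
s = -1633 (s = -5 - 1628 = -1633)
3332/(800/(-492) + s/U(-36)) + 2246/4068 = 3332/(800/(-492) - 1633/(-36)) + 2246/4068 = 3332/(800*(-1/492) - 1633*(-1/36)) + 2246*(1/4068) = 3332/(-200/123 + 1633/36) + 1123/2034 = 3332/(64553/1476) + 1123/2034 = 3332*(1476/64553) + 1123/2034 = 4918032/64553 + 1123/2034 = 10075770107/131300802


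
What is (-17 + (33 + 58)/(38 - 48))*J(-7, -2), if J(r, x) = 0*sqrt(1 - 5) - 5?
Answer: 261/2 ≈ 130.50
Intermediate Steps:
J(r, x) = -5 (J(r, x) = 0*sqrt(-4) - 5 = 0*(2*I) - 5 = 0 - 5 = -5)
(-17 + (33 + 58)/(38 - 48))*J(-7, -2) = (-17 + (33 + 58)/(38 - 48))*(-5) = (-17 + 91/(-10))*(-5) = (-17 + 91*(-1/10))*(-5) = (-17 - 91/10)*(-5) = -261/10*(-5) = 261/2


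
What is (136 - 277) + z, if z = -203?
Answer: -344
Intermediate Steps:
(136 - 277) + z = (136 - 277) - 203 = -141 - 203 = -344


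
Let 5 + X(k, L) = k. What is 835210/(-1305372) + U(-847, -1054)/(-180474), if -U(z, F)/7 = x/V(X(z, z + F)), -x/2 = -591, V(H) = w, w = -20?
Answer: -18008776421/28045917420 ≈ -0.64212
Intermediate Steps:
X(k, L) = -5 + k
V(H) = -20
x = 1182 (x = -2*(-591) = 1182)
U(z, F) = 4137/10 (U(z, F) = -8274/(-20) = -8274*(-1)/20 = -7*(-591/10) = 4137/10)
835210/(-1305372) + U(-847, -1054)/(-180474) = 835210/(-1305372) + (4137/10)/(-180474) = 835210*(-1/1305372) + (4137/10)*(-1/180474) = -417605/652686 - 197/85940 = -18008776421/28045917420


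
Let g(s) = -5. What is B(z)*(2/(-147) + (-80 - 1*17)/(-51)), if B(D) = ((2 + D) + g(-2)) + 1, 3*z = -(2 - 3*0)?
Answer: -12584/2499 ≈ -5.0356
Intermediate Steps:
z = -2/3 (z = (-(2 - 3*0))/3 = (-(2 + 0))/3 = (-1*2)/3 = (1/3)*(-2) = -2/3 ≈ -0.66667)
B(D) = -2 + D (B(D) = ((2 + D) - 5) + 1 = (-3 + D) + 1 = -2 + D)
B(z)*(2/(-147) + (-80 - 1*17)/(-51)) = (-2 - 2/3)*(2/(-147) + (-80 - 1*17)/(-51)) = -8*(2*(-1/147) + (-80 - 17)*(-1/51))/3 = -8*(-2/147 - 97*(-1/51))/3 = -8*(-2/147 + 97/51)/3 = -8/3*1573/833 = -12584/2499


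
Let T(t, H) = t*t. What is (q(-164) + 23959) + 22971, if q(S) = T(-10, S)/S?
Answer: 1924105/41 ≈ 46929.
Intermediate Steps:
T(t, H) = t**2
q(S) = 100/S (q(S) = (-10)**2/S = 100/S)
(q(-164) + 23959) + 22971 = (100/(-164) + 23959) + 22971 = (100*(-1/164) + 23959) + 22971 = (-25/41 + 23959) + 22971 = 982294/41 + 22971 = 1924105/41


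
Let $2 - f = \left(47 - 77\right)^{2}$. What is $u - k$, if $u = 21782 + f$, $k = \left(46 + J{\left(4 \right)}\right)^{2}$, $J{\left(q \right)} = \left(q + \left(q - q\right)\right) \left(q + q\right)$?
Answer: $14800$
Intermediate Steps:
$J{\left(q \right)} = 2 q^{2}$ ($J{\left(q \right)} = \left(q + 0\right) 2 q = q 2 q = 2 q^{2}$)
$f = -898$ ($f = 2 - \left(47 - 77\right)^{2} = 2 - \left(-30\right)^{2} = 2 - 900 = -898$)
$k = 6084$ ($k = \left(46 + 2 \cdot 4^{2}\right)^{2} = \left(46 + 2 \cdot 16\right)^{2} = \left(46 + 32\right)^{2} = 78^{2} = 6084$)
$u = 20884$ ($u = 21782 - 898 = 20884$)
$u - k = 20884 - 6084 = 14800$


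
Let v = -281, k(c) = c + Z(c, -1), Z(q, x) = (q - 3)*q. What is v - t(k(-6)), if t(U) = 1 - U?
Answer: -234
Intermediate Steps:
Z(q, x) = q*(-3 + q) (Z(q, x) = (-3 + q)*q = q*(-3 + q))
k(c) = c + c*(-3 + c)
v - t(k(-6)) = -281 - (1 - (-6)*(-2 - 6)) = -281 - (1 - (-6)*(-8)) = -281 - (1 - 1*48) = -281 - (1 - 48) = -281 - 1*(-47) = -281 + 47 = -234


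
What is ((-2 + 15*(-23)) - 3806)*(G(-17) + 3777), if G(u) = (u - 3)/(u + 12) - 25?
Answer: -15598668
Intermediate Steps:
G(u) = -25 + (-3 + u)/(12 + u) (G(u) = (-3 + u)/(12 + u) - 25 = -25 + (-3 + u)/(12 + u))
((-2 + 15*(-23)) - 3806)*(G(-17) + 3777) = ((-2 + 15*(-23)) - 3806)*(3*(-101 - 8*(-17))/(12 - 17) + 3777) = ((-2 - 345) - 3806)*(3*(-101 + 136)/(-5) + 3777) = (-347 - 3806)*(3*(-⅕)*35 + 3777) = -4153*(-21 + 3777) = -4153*3756 = -15598668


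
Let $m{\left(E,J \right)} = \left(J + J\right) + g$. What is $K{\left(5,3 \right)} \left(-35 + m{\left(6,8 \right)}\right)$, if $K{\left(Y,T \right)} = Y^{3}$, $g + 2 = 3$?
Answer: $-2250$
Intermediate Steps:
$g = 1$ ($g = -2 + 3 = 1$)
$m{\left(E,J \right)} = 1 + 2 J$ ($m{\left(E,J \right)} = \left(J + J\right) + 1 = 2 J + 1 = 1 + 2 J$)
$K{\left(5,3 \right)} \left(-35 + m{\left(6,8 \right)}\right) = 5^{3} \left(-35 + \left(1 + 2 \cdot 8\right)\right) = 125 \left(-35 + \left(1 + 16\right)\right) = 125 \left(-35 + 17\right) = 125 \left(-18\right) = -2250$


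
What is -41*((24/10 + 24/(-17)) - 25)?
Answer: 83681/85 ≈ 984.48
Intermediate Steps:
-41*((24/10 + 24/(-17)) - 25) = -41*((24*(⅒) + 24*(-1/17)) - 25) = -41*((12/5 - 24/17) - 25) = -41*(84/85 - 25) = -41*(-2041/85) = 83681/85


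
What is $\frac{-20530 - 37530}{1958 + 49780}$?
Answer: $- \frac{29030}{25869} \approx -1.1222$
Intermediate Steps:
$\frac{-20530 - 37530}{1958 + 49780} = - \frac{58060}{51738} = \left(-58060\right) \frac{1}{51738} = - \frac{29030}{25869}$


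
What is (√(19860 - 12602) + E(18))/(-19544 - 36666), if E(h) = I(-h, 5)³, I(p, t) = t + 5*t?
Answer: -2700/5621 - √7258/56210 ≈ -0.48186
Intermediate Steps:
I(p, t) = 6*t
E(h) = 27000 (E(h) = (6*5)³ = 30³ = 27000)
(√(19860 - 12602) + E(18))/(-19544 - 36666) = (√(19860 - 12602) + 27000)/(-19544 - 36666) = (√7258 + 27000)/(-56210) = (27000 + √7258)*(-1/56210) = -2700/5621 - √7258/56210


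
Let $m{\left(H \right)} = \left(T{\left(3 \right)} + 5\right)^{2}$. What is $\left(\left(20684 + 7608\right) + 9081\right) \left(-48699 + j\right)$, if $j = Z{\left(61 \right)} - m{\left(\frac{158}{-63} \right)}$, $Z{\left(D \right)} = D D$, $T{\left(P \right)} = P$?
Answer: $-1683354666$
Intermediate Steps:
$m{\left(H \right)} = 64$ ($m{\left(H \right)} = \left(3 + 5\right)^{2} = 8^{2} = 64$)
$Z{\left(D \right)} = D^{2}$
$j = 3657$ ($j = 61^{2} - 64 = 3721 - 64 = 3657$)
$\left(\left(20684 + 7608\right) + 9081\right) \left(-48699 + j\right) = \left(\left(20684 + 7608\right) + 9081\right) \left(-48699 + 3657\right) = \left(28292 + 9081\right) \left(-45042\right) = 37373 \left(-45042\right) = -1683354666$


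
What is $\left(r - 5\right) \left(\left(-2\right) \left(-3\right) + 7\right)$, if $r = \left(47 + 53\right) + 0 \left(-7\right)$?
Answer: $1235$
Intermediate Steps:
$r = 100$ ($r = 100 + 0 = 100$)
$\left(r - 5\right) \left(\left(-2\right) \left(-3\right) + 7\right) = \left(100 - 5\right) \left(\left(-2\right) \left(-3\right) + 7\right) = 95 \left(6 + 7\right) = 95 \cdot 13 = 1235$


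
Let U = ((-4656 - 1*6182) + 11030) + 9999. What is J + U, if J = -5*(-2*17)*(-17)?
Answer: 7301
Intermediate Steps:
U = 10191 (U = ((-4656 - 6182) + 11030) + 9999 = (-10838 + 11030) + 9999 = 192 + 9999 = 10191)
J = -2890 (J = -(-170)*(-17) = -5*578 = -2890)
J + U = -2890 + 10191 = 7301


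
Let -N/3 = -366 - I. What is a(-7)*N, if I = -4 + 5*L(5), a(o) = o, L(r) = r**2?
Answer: -10227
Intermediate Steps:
I = 121 (I = -4 + 5*5**2 = -4 + 5*25 = -4 + 125 = 121)
N = 1461 (N = -3*(-366 - 1*121) = -3*(-366 - 121) = -3*(-487) = 1461)
a(-7)*N = -7*1461 = -10227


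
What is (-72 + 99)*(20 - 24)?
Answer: -108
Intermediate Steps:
(-72 + 99)*(20 - 24) = 27*(-4) = -108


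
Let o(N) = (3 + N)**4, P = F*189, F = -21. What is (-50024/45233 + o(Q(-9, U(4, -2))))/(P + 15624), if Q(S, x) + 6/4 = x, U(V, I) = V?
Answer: 220485323/2811683280 ≈ 0.078418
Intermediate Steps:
Q(S, x) = -3/2 + x
P = -3969 (P = -21*189 = -3969)
(-50024/45233 + o(Q(-9, U(4, -2))))/(P + 15624) = (-50024/45233 + (3 + (-3/2 + 4))**4)/(-3969 + 15624) = (-50024*1/45233 + (3 + 5/2)**4)/11655 = (-50024/45233 + (11/2)**4)*(1/11655) = (-50024/45233 + 14641/16)*(1/11655) = (661455969/723728)*(1/11655) = 220485323/2811683280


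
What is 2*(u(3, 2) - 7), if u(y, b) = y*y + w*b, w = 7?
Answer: 32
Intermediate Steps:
u(y, b) = y**2 + 7*b (u(y, b) = y*y + 7*b = y**2 + 7*b)
2*(u(3, 2) - 7) = 2*((3**2 + 7*2) - 7) = 2*((9 + 14) - 7) = 2*(23 - 7) = 2*16 = 32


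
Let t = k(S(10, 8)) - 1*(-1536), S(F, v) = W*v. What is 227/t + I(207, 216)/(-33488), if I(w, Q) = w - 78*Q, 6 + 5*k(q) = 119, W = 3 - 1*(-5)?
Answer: 167692193/260971984 ≈ 0.64257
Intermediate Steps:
W = 8 (W = 3 + 5 = 8)
S(F, v) = 8*v
k(q) = 113/5 (k(q) = -6/5 + (1/5)*119 = -6/5 + 119/5 = 113/5)
t = 7793/5 (t = 113/5 - 1*(-1536) = 113/5 + 1536 = 7793/5 ≈ 1558.6)
227/t + I(207, 216)/(-33488) = 227/(7793/5) + (207 - 78*216)/(-33488) = 227*(5/7793) + (207 - 16848)*(-1/33488) = 1135/7793 - 16641*(-1/33488) = 1135/7793 + 16641/33488 = 167692193/260971984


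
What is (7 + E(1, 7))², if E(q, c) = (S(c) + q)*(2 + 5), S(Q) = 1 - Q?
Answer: 784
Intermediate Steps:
E(q, c) = 7 - 7*c + 7*q (E(q, c) = ((1 - c) + q)*(2 + 5) = (1 + q - c)*7 = 7 - 7*c + 7*q)
(7 + E(1, 7))² = (7 + (7 - 7*7 + 7*1))² = (7 + (7 - 49 + 7))² = (7 - 35)² = (-28)² = 784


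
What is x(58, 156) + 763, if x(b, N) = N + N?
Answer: 1075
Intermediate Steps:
x(b, N) = 2*N
x(58, 156) + 763 = 2*156 + 763 = 312 + 763 = 1075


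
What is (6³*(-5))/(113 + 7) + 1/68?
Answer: -611/68 ≈ -8.9853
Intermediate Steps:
(6³*(-5))/(113 + 7) + 1/68 = (216*(-5))/120 + 1/68 = (1/120)*(-1080) + 1/68 = -9 + 1/68 = -611/68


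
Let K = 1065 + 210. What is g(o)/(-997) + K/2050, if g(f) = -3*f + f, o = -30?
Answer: 45927/81754 ≈ 0.56177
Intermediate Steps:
K = 1275
g(f) = -2*f
g(o)/(-997) + K/2050 = -2*(-30)/(-997) + 1275/2050 = 60*(-1/997) + 1275*(1/2050) = -60/997 + 51/82 = 45927/81754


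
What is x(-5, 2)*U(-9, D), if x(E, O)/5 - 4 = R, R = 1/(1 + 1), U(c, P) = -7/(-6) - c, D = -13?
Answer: 915/4 ≈ 228.75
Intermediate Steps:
U(c, P) = 7/6 - c (U(c, P) = -7*(-⅙) - c = 7/6 - c)
R = ½ (R = 1/2 = ½ ≈ 0.50000)
x(E, O) = 45/2 (x(E, O) = 20 + 5*(½) = 20 + 5/2 = 45/2)
x(-5, 2)*U(-9, D) = 45*(7/6 - 1*(-9))/2 = 45*(7/6 + 9)/2 = (45/2)*(61/6) = 915/4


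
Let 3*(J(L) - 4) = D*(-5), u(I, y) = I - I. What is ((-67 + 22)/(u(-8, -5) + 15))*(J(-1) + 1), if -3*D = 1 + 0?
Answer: -50/3 ≈ -16.667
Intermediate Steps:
u(I, y) = 0
D = -⅓ (D = -(1 + 0)/3 = -⅓*1 = -⅓ ≈ -0.33333)
J(L) = 41/9 (J(L) = 4 + (-⅓*(-5))/3 = 4 + (⅓)*(5/3) = 4 + 5/9 = 41/9)
((-67 + 22)/(u(-8, -5) + 15))*(J(-1) + 1) = ((-67 + 22)/(0 + 15))*(41/9 + 1) = -45/15*(50/9) = -45*1/15*(50/9) = -3*50/9 = -50/3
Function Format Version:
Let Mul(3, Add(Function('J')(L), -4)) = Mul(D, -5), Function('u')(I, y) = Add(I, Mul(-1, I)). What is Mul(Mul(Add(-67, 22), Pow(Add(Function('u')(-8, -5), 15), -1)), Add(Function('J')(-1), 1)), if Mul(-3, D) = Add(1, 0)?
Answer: Rational(-50, 3) ≈ -16.667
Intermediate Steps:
Function('u')(I, y) = 0
D = Rational(-1, 3) (D = Mul(Rational(-1, 3), Add(1, 0)) = Mul(Rational(-1, 3), 1) = Rational(-1, 3) ≈ -0.33333)
Function('J')(L) = Rational(41, 9) (Function('J')(L) = Add(4, Mul(Rational(1, 3), Mul(Rational(-1, 3), -5))) = Add(4, Mul(Rational(1, 3), Rational(5, 3))) = Add(4, Rational(5, 9)) = Rational(41, 9))
Mul(Mul(Add(-67, 22), Pow(Add(Function('u')(-8, -5), 15), -1)), Add(Function('J')(-1), 1)) = Mul(Mul(Add(-67, 22), Pow(Add(0, 15), -1)), Add(Rational(41, 9), 1)) = Mul(Mul(-45, Pow(15, -1)), Rational(50, 9)) = Mul(Mul(-45, Rational(1, 15)), Rational(50, 9)) = Mul(-3, Rational(50, 9)) = Rational(-50, 3)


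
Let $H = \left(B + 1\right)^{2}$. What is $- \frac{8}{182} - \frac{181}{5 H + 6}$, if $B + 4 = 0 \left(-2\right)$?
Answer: $- \frac{16675}{4641} \approx -3.593$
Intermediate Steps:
$B = -4$ ($B = -4 + 0 \left(-2\right) = -4 + 0 = -4$)
$H = 9$ ($H = \left(-4 + 1\right)^{2} = \left(-3\right)^{2} = 9$)
$- \frac{8}{182} - \frac{181}{5 H + 6} = - \frac{8}{182} - \frac{181}{5 \cdot 9 + 6} = \left(-8\right) \frac{1}{182} - \frac{181}{45 + 6} = - \frac{4}{91} - \frac{181}{51} = - \frac{16675}{4641}$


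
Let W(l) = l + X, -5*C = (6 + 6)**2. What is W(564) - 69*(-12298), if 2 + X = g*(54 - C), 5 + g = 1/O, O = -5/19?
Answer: 21209884/25 ≈ 8.4840e+5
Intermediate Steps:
C = -144/5 (C = -(6 + 6)**2/5 = -1/5*12**2 = -1/5*144 = -144/5 ≈ -28.800)
O = -5/19 (O = -5*1/19 = -5/19 ≈ -0.26316)
g = -44/5 (g = -5 + 1/(-5/19) = -5 - 19/5 = -44/5 ≈ -8.8000)
X = -18266/25 (X = -2 - 44*(54 - 1*(-144/5))/5 = -2 - 44*(54 + 144/5)/5 = -2 - 44/5*414/5 = -2 - 18216/25 = -18266/25 ≈ -730.64)
W(l) = -18266/25 + l (W(l) = l - 18266/25 = -18266/25 + l)
W(564) - 69*(-12298) = (-18266/25 + 564) - 69*(-12298) = -4166/25 + 848562 = 21209884/25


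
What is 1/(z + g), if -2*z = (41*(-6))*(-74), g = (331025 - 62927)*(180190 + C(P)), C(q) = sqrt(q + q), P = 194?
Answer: 8051428253/388952976831223693662 - 44683*sqrt(97)/194476488415611846831 ≈ 2.0698e-11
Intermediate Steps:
C(q) = sqrt(2)*sqrt(q) (C(q) = sqrt(2*q) = sqrt(2)*sqrt(q))
g = 48308578620 + 536196*sqrt(97) (g = (331025 - 62927)*(180190 + sqrt(2)*sqrt(194)) = 268098*(180190 + 2*sqrt(97)) = 48308578620 + 536196*sqrt(97) ≈ 4.8314e+10)
z = -9102 (z = -41*(-6)*(-74)/2 = -(-123)*(-74) = -1/2*18204 = -9102)
1/(z + g) = 1/(-9102 + (48308578620 + 536196*sqrt(97))) = 1/(48308569518 + 536196*sqrt(97))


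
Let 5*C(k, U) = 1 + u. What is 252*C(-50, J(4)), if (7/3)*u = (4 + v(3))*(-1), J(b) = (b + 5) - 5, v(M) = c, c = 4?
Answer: -612/5 ≈ -122.40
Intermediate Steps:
v(M) = 4
J(b) = b (J(b) = (5 + b) - 5 = b)
u = -24/7 (u = 3*((4 + 4)*(-1))/7 = 3*(8*(-1))/7 = (3/7)*(-8) = -24/7 ≈ -3.4286)
C(k, U) = -17/35 (C(k, U) = (1 - 24/7)/5 = (⅕)*(-17/7) = -17/35)
252*C(-50, J(4)) = 252*(-17/35) = -612/5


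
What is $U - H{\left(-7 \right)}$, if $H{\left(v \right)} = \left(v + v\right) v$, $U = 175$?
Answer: $77$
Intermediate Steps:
$H{\left(v \right)} = 2 v^{2}$ ($H{\left(v \right)} = 2 v v = 2 v^{2}$)
$U - H{\left(-7 \right)} = 175 - 2 \left(-7\right)^{2} = 175 - 2 \cdot 49 = 175 - 98 = 77$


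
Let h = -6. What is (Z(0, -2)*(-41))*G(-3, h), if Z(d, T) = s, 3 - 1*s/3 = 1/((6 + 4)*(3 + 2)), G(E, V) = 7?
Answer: -128289/50 ≈ -2565.8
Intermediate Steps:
s = 447/50 (s = 9 - 3*1/((3 + 2)*(6 + 4)) = 9 - 3/(10*5) = 9 - 3/50 = 447/50 ≈ 8.9400)
Z(d, T) = 447/50
(Z(0, -2)*(-41))*G(-3, h) = ((447/50)*(-41))*7 = -18327/50*7 = -128289/50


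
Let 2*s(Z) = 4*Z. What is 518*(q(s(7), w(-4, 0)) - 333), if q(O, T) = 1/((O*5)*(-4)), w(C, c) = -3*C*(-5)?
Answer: -3449917/20 ≈ -1.7250e+5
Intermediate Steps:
s(Z) = 2*Z (s(Z) = (4*Z)/2 = 2*Z)
w(C, c) = 15*C
q(O, T) = -1/(20*O) (q(O, T) = 1/((5*O)*(-4)) = 1/(-20*O) = -1/(20*O))
518*(q(s(7), w(-4, 0)) - 333) = 518*(-1/(20*(2*7)) - 333) = 518*(-1/20/14 - 333) = 518*(-1/20*1/14 - 333) = 518*(-1/280 - 333) = 518*(-93241/280) = -3449917/20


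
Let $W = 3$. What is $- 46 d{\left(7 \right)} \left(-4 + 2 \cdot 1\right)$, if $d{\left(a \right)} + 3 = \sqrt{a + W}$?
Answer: $-276 + 92 \sqrt{10} \approx 14.93$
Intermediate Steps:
$d{\left(a \right)} = -3 + \sqrt{3 + a}$ ($d{\left(a \right)} = -3 + \sqrt{a + 3} = -3 + \sqrt{3 + a}$)
$- 46 d{\left(7 \right)} \left(-4 + 2 \cdot 1\right) = - 46 \left(-3 + \sqrt{3 + 7}\right) \left(-4 + 2 \cdot 1\right) = - 46 \left(-3 + \sqrt{10}\right) \left(-4 + 2\right) = \left(138 - 46 \sqrt{10}\right) \left(-2\right) = -276 + 92 \sqrt{10}$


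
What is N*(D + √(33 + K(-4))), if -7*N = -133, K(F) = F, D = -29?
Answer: -551 + 19*√29 ≈ -448.68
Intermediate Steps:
N = 19 (N = -⅐*(-133) = 19)
N*(D + √(33 + K(-4))) = 19*(-29 + √(33 - 4)) = 19*(-29 + √29) = -551 + 19*√29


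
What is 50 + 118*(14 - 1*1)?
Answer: 1584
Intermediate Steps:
50 + 118*(14 - 1*1) = 50 + 118*(14 - 1) = 50 + 118*13 = 50 + 1534 = 1584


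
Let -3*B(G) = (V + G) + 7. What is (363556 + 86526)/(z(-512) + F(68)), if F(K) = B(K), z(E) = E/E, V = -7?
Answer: -1350246/65 ≈ -20773.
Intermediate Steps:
B(G) = -G/3 (B(G) = -((-7 + G) + 7)/3 = -G/3)
z(E) = 1
F(K) = -K/3
(363556 + 86526)/(z(-512) + F(68)) = (363556 + 86526)/(1 - ⅓*68) = 450082/(1 - 68/3) = 450082/(-65/3) = 450082*(-3/65) = -1350246/65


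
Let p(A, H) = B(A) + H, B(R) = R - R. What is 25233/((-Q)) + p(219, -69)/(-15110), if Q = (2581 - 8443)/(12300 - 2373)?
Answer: 315406162374/7381235 ≈ 42731.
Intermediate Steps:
B(R) = 0
Q = -1954/3309 (Q = -5862/9927 = -5862*1/9927 = -1954/3309 ≈ -0.59051)
p(A, H) = H (p(A, H) = 0 + H = H)
25233/((-Q)) + p(219, -69)/(-15110) = 25233/((-1*(-1954/3309))) - 69/(-15110) = 25233/(1954/3309) - 69*(-1/15110) = 25233*(3309/1954) + 69/15110 = 83495997/1954 + 69/15110 = 315406162374/7381235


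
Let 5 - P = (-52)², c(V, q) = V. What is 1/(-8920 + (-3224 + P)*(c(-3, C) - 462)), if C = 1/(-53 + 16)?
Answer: 1/2745275 ≈ 3.6426e-7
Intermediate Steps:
C = -1/37 (C = 1/(-37) = -1/37 ≈ -0.027027)
P = -2699 (P = 5 - 1*(-52)² = 5 - 1*2704 = 5 - 2704 = -2699)
1/(-8920 + (-3224 + P)*(c(-3, C) - 462)) = 1/(-8920 + (-3224 - 2699)*(-3 - 462)) = 1/(-8920 - 5923*(-465)) = 1/(-8920 + 2754195) = 1/2745275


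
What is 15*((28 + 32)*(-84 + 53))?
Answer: -27900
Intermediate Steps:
15*((28 + 32)*(-84 + 53)) = 15*(60*(-31)) = 15*(-1860) = -27900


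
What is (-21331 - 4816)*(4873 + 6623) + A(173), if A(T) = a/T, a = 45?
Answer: -52001362731/173 ≈ -3.0059e+8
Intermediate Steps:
A(T) = 45/T
(-21331 - 4816)*(4873 + 6623) + A(173) = (-21331 - 4816)*(4873 + 6623) + 45/173 = -26147*11496 + 45*(1/173) = -300585912 + 45/173 = -52001362731/173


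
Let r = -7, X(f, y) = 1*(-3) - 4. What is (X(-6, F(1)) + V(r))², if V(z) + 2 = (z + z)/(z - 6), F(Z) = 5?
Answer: 10609/169 ≈ 62.775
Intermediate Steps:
X(f, y) = -7 (X(f, y) = -3 - 4 = -7)
V(z) = -2 + 2*z/(-6 + z) (V(z) = -2 + (z + z)/(z - 6) = -2 + (2*z)/(-6 + z) = -2 + 2*z/(-6 + z))
(X(-6, F(1)) + V(r))² = (-7 + 12/(-6 - 7))² = (-7 + 12/(-13))² = (-7 + 12*(-1/13))² = (-7 - 12/13)² = (-103/13)² = 10609/169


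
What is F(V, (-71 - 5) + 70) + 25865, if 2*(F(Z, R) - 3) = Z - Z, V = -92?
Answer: 25868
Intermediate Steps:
F(Z, R) = 3 (F(Z, R) = 3 + (Z - Z)/2 = 3 + (½)*0 = 3 + 0 = 3)
F(V, (-71 - 5) + 70) + 25865 = 3 + 25865 = 25868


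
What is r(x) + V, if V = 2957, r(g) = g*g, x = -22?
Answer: 3441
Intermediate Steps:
r(g) = g²
r(x) + V = (-22)² + 2957 = 484 + 2957 = 3441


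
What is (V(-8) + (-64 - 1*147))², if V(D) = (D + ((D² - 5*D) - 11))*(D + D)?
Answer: 2468041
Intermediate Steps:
V(D) = 2*D*(-11 + D² - 4*D) (V(D) = (D + (-11 + D² - 5*D))*(2*D) = (-11 + D² - 4*D)*(2*D) = 2*D*(-11 + D² - 4*D))
(V(-8) + (-64 - 1*147))² = (2*(-8)*(-11 + (-8)² - 4*(-8)) + (-64 - 1*147))² = (2*(-8)*(-11 + 64 + 32) + (-64 - 147))² = (2*(-8)*85 - 211)² = (-1360 - 211)² = (-1571)² = 2468041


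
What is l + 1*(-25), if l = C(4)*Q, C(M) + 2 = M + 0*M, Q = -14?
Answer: -53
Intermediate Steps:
C(M) = -2 + M (C(M) = -2 + (M + 0*M) = -2 + (M + 0) = -2 + M)
l = -28 (l = (-2 + 4)*(-14) = 2*(-14) = -28)
l + 1*(-25) = -28 + 1*(-25) = -28 - 25 = -53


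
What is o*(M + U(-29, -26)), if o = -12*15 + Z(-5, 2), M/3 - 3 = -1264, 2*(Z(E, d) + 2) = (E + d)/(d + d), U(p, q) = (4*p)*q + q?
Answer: 1156987/8 ≈ 1.4462e+5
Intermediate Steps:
U(p, q) = q + 4*p*q (U(p, q) = 4*p*q + q = q + 4*p*q)
Z(E, d) = -2 + (E + d)/(4*d) (Z(E, d) = -2 + ((E + d)/(d + d))/2 = -2 + ((E + d)/((2*d)))/2 = -2 + ((E + d)*(1/(2*d)))/2 = -2 + ((E + d)/(2*d))/2 = -2 + (E + d)/(4*d))
M = -3783 (M = 9 + 3*(-1264) = 9 - 3792 = -3783)
o = -1459/8 (o = -12*15 + (¼)*(-5 - 7*2)/2 = -180 + (¼)*(½)*(-5 - 14) = -180 + (¼)*(½)*(-19) = -180 - 19/8 = -1459/8 ≈ -182.38)
o*(M + U(-29, -26)) = -1459*(-3783 - 26*(1 + 4*(-29)))/8 = -1459*(-3783 - 26*(1 - 116))/8 = -1459*(-3783 - 26*(-115))/8 = -1459*(-3783 + 2990)/8 = -1459/8*(-793) = 1156987/8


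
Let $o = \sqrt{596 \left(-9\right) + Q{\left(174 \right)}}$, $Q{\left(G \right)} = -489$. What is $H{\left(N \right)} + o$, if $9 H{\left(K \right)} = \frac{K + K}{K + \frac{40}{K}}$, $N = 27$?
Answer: $\frac{162}{769} + i \sqrt{5853} \approx 0.21066 + 76.505 i$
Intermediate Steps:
$H{\left(K \right)} = \frac{2 K}{9 \left(K + \frac{40}{K}\right)}$ ($H{\left(K \right)} = \frac{\left(K + K\right) \frac{1}{K + \frac{40}{K}}}{9} = \frac{2 K \frac{1}{K + \frac{40}{K}}}{9} = \frac{2 K}{9 \left(K + \frac{40}{K}\right)}$)
$o = i \sqrt{5853}$ ($o = \sqrt{596 \left(-9\right) - 489} = \sqrt{-5364 - 489} = \sqrt{-5853} = i \sqrt{5853} \approx 76.505 i$)
$H{\left(N \right)} + o = \frac{2 \cdot 27^{2}}{9 \left(40 + 27^{2}\right)} + i \sqrt{5853} = \frac{2}{9} \cdot 729 \frac{1}{40 + 729} + i \sqrt{5853} = \frac{2}{9} \cdot 729 \cdot \frac{1}{769} + i \sqrt{5853} = \frac{162}{769} + i \sqrt{5853}$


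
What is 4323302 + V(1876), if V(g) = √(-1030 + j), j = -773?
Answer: 4323302 + I*√1803 ≈ 4.3233e+6 + 42.462*I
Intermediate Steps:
V(g) = I*√1803 (V(g) = √(-1030 - 773) = √(-1803) = I*√1803)
4323302 + V(1876) = 4323302 + I*√1803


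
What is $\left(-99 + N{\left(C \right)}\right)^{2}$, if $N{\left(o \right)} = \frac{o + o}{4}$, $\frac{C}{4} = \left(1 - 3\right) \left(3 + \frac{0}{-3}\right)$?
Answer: $12321$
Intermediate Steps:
$C = -24$ ($C = 4 \left(1 - 3\right) \left(3 + \frac{0}{-3}\right) = 4 \left(- 2 \left(3 + 0 \left(- \frac{1}{3}\right)\right)\right) = 4 \left(- 2 \left(3 + 0\right)\right) = 4 \left(\left(-2\right) 3\right) = 4 \left(-6\right) = -24$)
$N{\left(o \right)} = \frac{o}{2}$ ($N{\left(o \right)} = \frac{2 o}{4} = \frac{o}{2}$)
$\left(-99 + N{\left(C \right)}\right)^{2} = \left(-99 + \frac{1}{2} \left(-24\right)\right)^{2} = \left(-99 - 12\right)^{2} = \left(-111\right)^{2} = 12321$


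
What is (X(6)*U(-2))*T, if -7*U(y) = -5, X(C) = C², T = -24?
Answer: -4320/7 ≈ -617.14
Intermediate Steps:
U(y) = 5/7 (U(y) = -⅐*(-5) = 5/7)
(X(6)*U(-2))*T = (6²*(5/7))*(-24) = (36*(5/7))*(-24) = (180/7)*(-24) = -4320/7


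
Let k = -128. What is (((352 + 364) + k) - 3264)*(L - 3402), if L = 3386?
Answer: 42816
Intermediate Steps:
(((352 + 364) + k) - 3264)*(L - 3402) = (((352 + 364) - 128) - 3264)*(3386 - 3402) = ((716 - 128) - 3264)*(-16) = (588 - 3264)*(-16) = -2676*(-16) = 42816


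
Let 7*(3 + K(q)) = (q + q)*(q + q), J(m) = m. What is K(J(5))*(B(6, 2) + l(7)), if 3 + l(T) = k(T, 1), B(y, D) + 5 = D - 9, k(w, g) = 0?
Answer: -1185/7 ≈ -169.29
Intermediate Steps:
B(y, D) = -14 + D (B(y, D) = -5 + (D - 9) = -5 + (-9 + D) = -14 + D)
l(T) = -3 (l(T) = -3 + 0 = -3)
K(q) = -3 + 4*q²/7 (K(q) = -3 + ((q + q)*(q + q))/7 = -3 + ((2*q)*(2*q))/7 = -3 + (4*q²)/7 = -3 + 4*q²/7)
K(J(5))*(B(6, 2) + l(7)) = (-3 + (4/7)*5²)*((-14 + 2) - 3) = (-3 + (4/7)*25)*(-12 - 3) = (-3 + 100/7)*(-15) = (79/7)*(-15) = -1185/7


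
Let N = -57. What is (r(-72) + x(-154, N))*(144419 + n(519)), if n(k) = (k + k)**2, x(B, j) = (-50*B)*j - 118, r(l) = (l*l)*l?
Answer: -992477771558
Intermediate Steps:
r(l) = l**3 (r(l) = l**2*l = l**3)
x(B, j) = -118 - 50*B*j (x(B, j) = -50*B*j - 118 = -118 - 50*B*j)
n(k) = 4*k**2 (n(k) = (2*k)**2 = 4*k**2)
(r(-72) + x(-154, N))*(144419 + n(519)) = ((-72)**3 + (-118 - 50*(-154)*(-57)))*(144419 + 4*519**2) = (-373248 + (-118 - 438900))*(144419 + 4*269361) = (-373248 - 439018)*(144419 + 1077444) = -812266*1221863 = -992477771558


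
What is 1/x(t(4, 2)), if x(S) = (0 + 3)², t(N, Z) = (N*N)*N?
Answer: ⅑ ≈ 0.11111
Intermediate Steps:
t(N, Z) = N³ (t(N, Z) = N²*N = N³)
x(S) = 9 (x(S) = 3² = 9)
1/x(t(4, 2)) = 1/9 = ⅑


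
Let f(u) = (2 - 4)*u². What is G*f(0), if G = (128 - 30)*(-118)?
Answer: 0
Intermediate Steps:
f(u) = -2*u²
G = -11564 (G = 98*(-118) = -11564)
G*f(0) = -(-23128)*0² = -(-23128)*0 = -11564*0 = 0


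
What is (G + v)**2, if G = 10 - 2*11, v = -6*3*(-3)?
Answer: 1764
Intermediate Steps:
v = 54 (v = -18*(-3) = 54)
G = -12 (G = 10 - 22 = -12)
(G + v)**2 = (-12 + 54)**2 = 42**2 = 1764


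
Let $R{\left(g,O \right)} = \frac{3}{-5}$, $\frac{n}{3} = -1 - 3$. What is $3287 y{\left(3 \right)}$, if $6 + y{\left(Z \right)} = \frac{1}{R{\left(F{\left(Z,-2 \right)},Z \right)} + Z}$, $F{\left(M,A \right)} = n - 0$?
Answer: $- \frac{220229}{12} \approx -18352.0$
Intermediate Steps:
$n = -12$ ($n = 3 \left(-1 - 3\right) = 3 \left(-4\right) = -12$)
$F{\left(M,A \right)} = -12$ ($F{\left(M,A \right)} = -12 - 0 = -12 + 0 = -12$)
$R{\left(g,O \right)} = - \frac{3}{5}$ ($R{\left(g,O \right)} = 3 \left(- \frac{1}{5}\right) = - \frac{3}{5}$)
$y{\left(Z \right)} = -6 + \frac{1}{- \frac{3}{5} + Z}$
$3287 y{\left(3 \right)} = 3287 \frac{23 - 90}{-3 + 5 \cdot 3} = 3287 \frac{23 - 90}{-3 + 15} = 3287 \cdot \frac{1}{12} \left(-67\right) = 3287 \left(- \frac{67}{12}\right) = - \frac{220229}{12}$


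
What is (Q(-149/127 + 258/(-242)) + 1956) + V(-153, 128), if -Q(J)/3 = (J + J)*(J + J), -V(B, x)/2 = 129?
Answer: 386763452994/236144689 ≈ 1637.8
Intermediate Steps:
V(B, x) = -258 (V(B, x) = -2*129 = -258)
Q(J) = -12*J² (Q(J) = -3*(J + J)*(J + J) = -3*2*J*2*J = -12*J²)
(Q(-149/127 + 258/(-242)) + 1956) + V(-153, 128) = (-12*(-149/127 + 258/(-242))² + 1956) - 258 = (-12*(-149*1/127 + 258*(-1/242))² + 1956) - 258 = (-12*(-149/127 - 129/121)² + 1956) - 258 = (-12*(-34412/15367)² + 1956) - 258 = (-12*1184185744/236144689 + 1956) - 258 = (-14210228928/236144689 + 1956) - 258 = 447688782756/236144689 - 258 = 386763452994/236144689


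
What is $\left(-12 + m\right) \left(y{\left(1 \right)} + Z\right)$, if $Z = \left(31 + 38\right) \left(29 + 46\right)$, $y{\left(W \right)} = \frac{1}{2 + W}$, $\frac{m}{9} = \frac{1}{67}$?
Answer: $- \frac{4114390}{67} \approx -61409.0$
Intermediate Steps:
$m = \frac{9}{67} \approx 0.13433$
$Z = 5175$ ($Z = 69 \cdot 75 = 5175$)
$\left(-12 + m\right) \left(y{\left(1 \right)} + Z\right) = \left(-12 + \frac{9}{67}\right) \left(\frac{1}{2 + 1} + 5175\right) = - \frac{795 \left(\frac{1}{3} + 5175\right)}{67} = \left(- \frac{795}{67}\right) \frac{15526}{3} = - \frac{4114390}{67}$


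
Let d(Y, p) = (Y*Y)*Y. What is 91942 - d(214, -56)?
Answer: -9708402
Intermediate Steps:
d(Y, p) = Y³ (d(Y, p) = Y²*Y = Y³)
91942 - d(214, -56) = 91942 - 1*214³ = 91942 - 1*9800344 = 91942 - 9800344 = -9708402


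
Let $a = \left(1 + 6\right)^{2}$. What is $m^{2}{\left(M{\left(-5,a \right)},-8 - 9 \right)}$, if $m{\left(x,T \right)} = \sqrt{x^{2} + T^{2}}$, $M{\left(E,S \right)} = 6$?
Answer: $325$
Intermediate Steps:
$a = 49$ ($a = 7^{2} = 49$)
$m{\left(x,T \right)} = \sqrt{T^{2} + x^{2}}$
$m^{2}{\left(M{\left(-5,a \right)},-8 - 9 \right)} = \left(\sqrt{\left(-8 - 9\right)^{2} + 6^{2}}\right)^{2} = \left(\sqrt{\left(-8 - 9\right)^{2} + 36}\right)^{2} = \left(\sqrt{\left(-17\right)^{2} + 36}\right)^{2} = \left(\sqrt{289 + 36}\right)^{2} = \left(\sqrt{325}\right)^{2} = \left(5 \sqrt{13}\right)^{2} = 325$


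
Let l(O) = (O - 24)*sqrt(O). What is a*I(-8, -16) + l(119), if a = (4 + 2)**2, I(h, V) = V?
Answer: -576 + 95*sqrt(119) ≈ 460.33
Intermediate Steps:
a = 36 (a = 6**2 = 36)
l(O) = sqrt(O)*(-24 + O) (l(O) = (-24 + O)*sqrt(O) = sqrt(O)*(-24 + O))
a*I(-8, -16) + l(119) = 36*(-16) + sqrt(119)*(-24 + 119) = -576 + sqrt(119)*95 = -576 + 95*sqrt(119)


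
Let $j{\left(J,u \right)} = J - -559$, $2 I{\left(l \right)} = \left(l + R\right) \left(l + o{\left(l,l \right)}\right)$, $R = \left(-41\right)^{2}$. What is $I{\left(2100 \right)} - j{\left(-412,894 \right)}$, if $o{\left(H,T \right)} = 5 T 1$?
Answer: $23820153$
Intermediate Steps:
$o{\left(H,T \right)} = 5 T$
$R = 1681$
$I{\left(l \right)} = 3 l \left(1681 + l\right)$ ($I{\left(l \right)} = \frac{\left(l + 1681\right) \left(l + 5 l\right)}{2} = \frac{\left(1681 + l\right) 6 l}{2} = \frac{6 l \left(1681 + l\right)}{2} = 3 l \left(1681 + l\right)$)
$j{\left(J,u \right)} = 559 + J$ ($j{\left(J,u \right)} = J + 559 = 559 + J$)
$I{\left(2100 \right)} - j{\left(-412,894 \right)} = 3 \cdot 2100 \left(1681 + 2100\right) - \left(559 - 412\right) = 3 \cdot 2100 \cdot 3781 - 147 = 23820300 - 147 = 23820153$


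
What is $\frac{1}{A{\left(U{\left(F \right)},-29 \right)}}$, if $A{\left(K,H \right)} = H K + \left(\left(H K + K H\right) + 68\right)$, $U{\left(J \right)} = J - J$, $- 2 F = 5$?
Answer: $\frac{1}{68} \approx 0.014706$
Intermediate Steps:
$F = - \frac{5}{2}$ ($F = \left(- \frac{1}{2}\right) 5 = - \frac{5}{2} \approx -2.5$)
$U{\left(J \right)} = 0$
$A{\left(K,H \right)} = 68 + 3 H K$ ($A{\left(K,H \right)} = H K + \left(\left(H K + H K\right) + 68\right) = H K + \left(2 H K + 68\right) = H K + \left(68 + 2 H K\right) = 68 + 3 H K$)
$\frac{1}{A{\left(U{\left(F \right)},-29 \right)}} = \frac{1}{68 + 3 \left(-29\right) 0} = \frac{1}{68 + 0} = \frac{1}{68}$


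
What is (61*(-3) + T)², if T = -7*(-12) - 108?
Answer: 42849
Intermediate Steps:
T = -24 (T = 84 - 108 = -24)
(61*(-3) + T)² = (61*(-3) - 24)² = (-183 - 24)² = (-207)² = 42849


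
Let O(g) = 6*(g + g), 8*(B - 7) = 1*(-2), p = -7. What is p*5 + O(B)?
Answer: 46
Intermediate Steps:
B = 27/4 (B = 7 + (1*(-2))/8 = 7 + (1/8)*(-2) = 7 - 1/4 = 27/4 ≈ 6.7500)
O(g) = 12*g (O(g) = 6*(2*g) = 12*g)
p*5 + O(B) = -7*5 + 12*(27/4) = -35 + 81 = 46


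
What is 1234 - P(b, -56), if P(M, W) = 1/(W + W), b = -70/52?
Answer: 138209/112 ≈ 1234.0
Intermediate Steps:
b = -35/26 (b = -70*1/52 = -35/26 ≈ -1.3462)
P(M, W) = 1/(2*W)
1234 - P(b, -56) = 1234 - 1/(2*(-56)) = 1234 - (-1)/(2*56) = 1234 - 1*(-1/112) = 1234 + 1/112 = 138209/112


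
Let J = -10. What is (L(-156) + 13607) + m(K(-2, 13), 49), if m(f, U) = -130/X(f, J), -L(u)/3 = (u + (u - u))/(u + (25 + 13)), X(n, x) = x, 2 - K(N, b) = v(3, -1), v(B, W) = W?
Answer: 803346/59 ≈ 13616.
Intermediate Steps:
K(N, b) = 3 (K(N, b) = 2 - 1*(-1) = 2 + 1 = 3)
L(u) = -3*u/(38 + u) (L(u) = -3*(u + (u - u))/(u + (25 + 13)) = -3*(u + 0)/(u + 38) = -3*u/(38 + u))
m(f, U) = 13 (m(f, U) = -130/(-10) = -130*(-⅒) = 13)
(L(-156) + 13607) + m(K(-2, 13), 49) = (-3*(-156)/(38 - 156) + 13607) + 13 = (-3*(-156)/(-118) + 13607) + 13 = (-3*(-156)*(-1/118) + 13607) + 13 = (-234/59 + 13607) + 13 = 802579/59 + 13 = 803346/59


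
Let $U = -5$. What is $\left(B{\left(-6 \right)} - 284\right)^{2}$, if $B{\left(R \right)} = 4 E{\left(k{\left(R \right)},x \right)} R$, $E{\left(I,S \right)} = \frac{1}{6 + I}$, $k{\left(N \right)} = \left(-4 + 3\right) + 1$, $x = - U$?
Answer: $82944$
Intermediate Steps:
$x = 5$ ($x = \left(-1\right) \left(-5\right) = 5$)
$k{\left(N \right)} = 0$ ($k{\left(N \right)} = -1 + 1 = 0$)
$B{\left(R \right)} = \frac{2 R}{3}$ ($B{\left(R \right)} = \frac{4}{6 + 0} R = \frac{4}{6} R = 4 \cdot \frac{1}{6} R = \frac{2 R}{3}$)
$\left(B{\left(-6 \right)} - 284\right)^{2} = \left(\frac{2}{3} \left(-6\right) - 284\right)^{2} = \left(-4 - 284\right)^{2} = \left(-288\right)^{2} = 82944$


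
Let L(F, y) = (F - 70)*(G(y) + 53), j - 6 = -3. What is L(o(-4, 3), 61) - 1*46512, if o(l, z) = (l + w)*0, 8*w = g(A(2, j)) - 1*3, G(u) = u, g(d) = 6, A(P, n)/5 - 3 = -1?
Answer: -54492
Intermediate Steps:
j = 3 (j = 6 - 3 = 3)
A(P, n) = 10 (A(P, n) = 15 + 5*(-1) = 15 - 5 = 10)
w = 3/8 (w = (6 - 1*3)/8 = (6 - 3)/8 = (⅛)*3 = 3/8 ≈ 0.37500)
o(l, z) = 0 (o(l, z) = (l + 3/8)*0 = (3/8 + l)*0 = 0)
L(F, y) = (-70 + F)*(53 + y) (L(F, y) = (F - 70)*(y + 53) = (-70 + F)*(53 + y))
L(o(-4, 3), 61) - 1*46512 = (-3710 - 70*61 + 53*0 + 0*61) - 1*46512 = (-3710 - 4270 + 0 + 0) - 46512 = -7980 - 46512 = -54492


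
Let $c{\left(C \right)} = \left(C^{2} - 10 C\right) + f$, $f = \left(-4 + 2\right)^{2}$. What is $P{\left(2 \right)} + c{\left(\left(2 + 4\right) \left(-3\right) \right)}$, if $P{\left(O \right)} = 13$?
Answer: $521$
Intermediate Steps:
$f = 4$ ($f = \left(-2\right)^{2} = 4$)
$c{\left(C \right)} = 4 + C^{2} - 10 C$ ($c{\left(C \right)} = \left(C^{2} - 10 C\right) + 4 = 4 + C^{2} - 10 C$)
$P{\left(2 \right)} + c{\left(\left(2 + 4\right) \left(-3\right) \right)} = 13 + \left(4 + \left(\left(2 + 4\right) \left(-3\right)\right)^{2} - 10 \left(2 + 4\right) \left(-3\right)\right) = 13 + \left(4 + \left(6 \left(-3\right)\right)^{2} - 10 \cdot 6 \left(-3\right)\right) = 13 + \left(4 + \left(-18\right)^{2} - -180\right) = 13 + \left(4 + 324 + 180\right) = 13 + 508 = 521$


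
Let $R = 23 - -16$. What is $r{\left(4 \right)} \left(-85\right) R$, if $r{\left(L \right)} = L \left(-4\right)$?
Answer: $53040$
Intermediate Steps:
$r{\left(L \right)} = - 4 L$
$R = 39$ ($R = 23 + 16 = 39$)
$r{\left(4 \right)} \left(-85\right) R = \left(-4\right) 4 \left(-85\right) 39 = \left(-16\right) \left(-85\right) 39 = 1360 \cdot 39 = 53040$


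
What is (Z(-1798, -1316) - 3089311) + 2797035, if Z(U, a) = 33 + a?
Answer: -293559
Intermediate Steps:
(Z(-1798, -1316) - 3089311) + 2797035 = ((33 - 1316) - 3089311) + 2797035 = (-1283 - 3089311) + 2797035 = -3090594 + 2797035 = -293559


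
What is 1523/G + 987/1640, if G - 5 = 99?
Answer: 162523/10660 ≈ 15.246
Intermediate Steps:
G = 104 (G = 5 + 99 = 104)
1523/G + 987/1640 = 1523/104 + 987/1640 = 162523/10660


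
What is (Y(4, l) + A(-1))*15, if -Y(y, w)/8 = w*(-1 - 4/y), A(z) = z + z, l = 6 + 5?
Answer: 2610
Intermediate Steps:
l = 11
A(z) = 2*z
Y(y, w) = -8*w*(-1 - 4/y)
(Y(4, l) + A(-1))*15 = (8*11*(4 + 4)/4 + 2*(-1))*15 = (8*11*(¼)*8 - 2)*15 = (176 - 2)*15 = 174*15 = 2610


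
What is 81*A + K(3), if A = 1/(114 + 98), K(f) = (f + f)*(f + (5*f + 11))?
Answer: 36969/212 ≈ 174.38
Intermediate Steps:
K(f) = 2*f*(11 + 6*f) (K(f) = (2*f)*(f + (11 + 5*f)) = (2*f)*(11 + 6*f) = 2*f*(11 + 6*f))
A = 1/212 ≈ 0.0047170
81*A + K(3) = 81*(1/212) + 2*3*(11 + 6*3) = 81/212 + 2*3*(11 + 18) = 81/212 + 2*3*29 = 81/212 + 174 = 36969/212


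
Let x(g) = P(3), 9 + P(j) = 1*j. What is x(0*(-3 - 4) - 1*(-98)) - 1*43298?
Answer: -43304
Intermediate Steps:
P(j) = -9 + j (P(j) = -9 + 1*j = -9 + j)
x(g) = -6 (x(g) = -9 + 3 = -6)
x(0*(-3 - 4) - 1*(-98)) - 1*43298 = -6 - 1*43298 = -6 - 43298 = -43304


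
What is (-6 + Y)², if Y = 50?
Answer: 1936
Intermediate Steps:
(-6 + Y)² = (-6 + 50)² = 44² = 1936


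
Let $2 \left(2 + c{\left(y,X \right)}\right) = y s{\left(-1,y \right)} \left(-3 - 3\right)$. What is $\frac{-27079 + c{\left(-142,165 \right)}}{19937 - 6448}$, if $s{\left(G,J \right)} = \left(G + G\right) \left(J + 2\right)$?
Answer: $\frac{92199}{13489} \approx 6.8351$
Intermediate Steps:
$s{\left(G,J \right)} = 2 G \left(2 + J\right)$
$c{\left(y,X \right)} = -2 - 3 y \left(-4 - 2 y\right)$ ($c{\left(y,X \right)} = -2 + \frac{y 2 \left(-1\right) \left(2 + y\right) \left(-3 - 3\right)}{2} = -2 + \frac{y \left(-4 - 2 y\right) \left(-6\right)}{2} = -2 + \frac{\left(-6\right) y \left(-4 - 2 y\right)}{2} = -2 - 3 y \left(-4 - 2 y\right)$)
$\frac{-27079 + c{\left(-142,165 \right)}}{19937 - 6448} = \frac{-27079 - \left(2 + 852 \left(2 - 142\right)\right)}{19937 - 6448} = \frac{-27079 - \left(2 + 852 \left(-140\right)\right)}{13489} = \left(-27079 + \left(-2 + 119280\right)\right) \frac{1}{13489} = \left(-27079 + 119278\right) \frac{1}{13489} = 92199 \cdot \frac{1}{13489} = \frac{92199}{13489}$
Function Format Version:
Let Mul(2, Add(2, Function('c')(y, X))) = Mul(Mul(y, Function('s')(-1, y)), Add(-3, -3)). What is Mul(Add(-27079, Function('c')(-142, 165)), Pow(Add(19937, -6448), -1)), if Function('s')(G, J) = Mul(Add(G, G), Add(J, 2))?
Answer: Rational(92199, 13489) ≈ 6.8351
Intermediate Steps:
Function('s')(G, J) = Mul(2, G, Add(2, J)) (Function('s')(G, J) = Mul(Mul(2, G), Add(2, J)) = Mul(2, G, Add(2, J)))
Function('c')(y, X) = Add(-2, Mul(-3, y, Add(-4, Mul(-2, y)))) (Function('c')(y, X) = Add(-2, Mul(Rational(1, 2), Mul(Mul(y, Mul(2, -1, Add(2, y))), Add(-3, -3)))) = Add(-2, Mul(Rational(1, 2), Mul(Mul(y, Add(-4, Mul(-2, y))), -6))) = Add(-2, Mul(Rational(1, 2), Mul(-6, y, Add(-4, Mul(-2, y))))) = Add(-2, Mul(-3, y, Add(-4, Mul(-2, y)))))
Mul(Add(-27079, Function('c')(-142, 165)), Pow(Add(19937, -6448), -1)) = Mul(Add(-27079, Add(-2, Mul(6, -142, Add(2, -142)))), Pow(Add(19937, -6448), -1)) = Mul(Add(-27079, Add(-2, Mul(6, -142, -140))), Pow(13489, -1)) = Mul(Add(-27079, Add(-2, 119280)), Rational(1, 13489)) = Mul(Add(-27079, 119278), Rational(1, 13489)) = Mul(92199, Rational(1, 13489)) = Rational(92199, 13489)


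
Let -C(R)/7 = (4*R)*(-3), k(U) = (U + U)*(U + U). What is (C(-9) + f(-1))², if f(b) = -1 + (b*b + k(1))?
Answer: 565504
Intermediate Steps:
k(U) = 4*U² (k(U) = (2*U)*(2*U) = 4*U²)
C(R) = 84*R (C(R) = -7*4*R*(-3) = -(-84)*R = 84*R)
f(b) = 3 + b² (f(b) = -1 + (b*b + 4*1²) = -1 + (b² + 4*1) = -1 + (b² + 4) = -1 + (4 + b²) = 3 + b²)
(C(-9) + f(-1))² = (84*(-9) + (3 + (-1)²))² = (-756 + (3 + 1))² = (-756 + 4)² = (-752)² = 565504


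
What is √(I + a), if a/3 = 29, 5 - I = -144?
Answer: 2*√59 ≈ 15.362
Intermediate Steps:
I = 149 (I = 5 - 1*(-144) = 5 + 144 = 149)
a = 87 (a = 3*29 = 87)
√(I + a) = √(149 + 87) = √236 = 2*√59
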